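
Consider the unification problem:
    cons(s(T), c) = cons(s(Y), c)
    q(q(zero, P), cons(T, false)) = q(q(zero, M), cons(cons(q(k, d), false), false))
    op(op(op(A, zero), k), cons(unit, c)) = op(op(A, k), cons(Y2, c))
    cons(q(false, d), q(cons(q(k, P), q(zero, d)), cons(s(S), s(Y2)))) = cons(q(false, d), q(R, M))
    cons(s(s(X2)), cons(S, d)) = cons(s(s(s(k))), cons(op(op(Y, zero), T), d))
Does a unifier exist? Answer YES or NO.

Decompose cons/2: s(T) = s(Y),  c = c.
Decompose s/1: T = Y.
Bind T := Y; substituting into the 2 remaining equations that mention T gives: q(q(zero, P), cons(Y, false)) = q(q(zero, M), cons(cons(q(k, d), false), false)),  cons(s(s(X2)), cons(S, d)) = cons(s(s(s(k))), cons(op(op(Y, zero), Y), d)).
Delete trivial equation c = c.
Decompose q/2: q(zero, P) = q(zero, M),  cons(Y, false) = cons(cons(q(k, d), false), false).
Decompose q/2: zero = zero,  P = M.
Delete trivial equation zero = zero.
Bind P := M; substituting into the one remaining equation that mentions P gives: cons(q(false, d), q(cons(q(k, M), q(zero, d)), cons(s(S), s(Y2)))) = cons(q(false, d), q(R, M)).
Decompose cons/2: Y = cons(q(k, d), false),  false = false.
Bind Y := cons(q(k, d), false); substituting into the one remaining equation that mentions Y gives: cons(s(s(X2)), cons(S, d)) = cons(s(s(s(k))), cons(op(op(cons(q(k, d), false), zero), cons(q(k, d), false)), d)). Substituting into the earlier binding gives T := cons(q(k, d), false).
Delete trivial equation false = false.
Decompose op/2: op(op(A, zero), k) = op(A, k),  cons(unit, c) = cons(Y2, c).
Decompose op/2: op(A, zero) = A,  k = k.
Occurs check fails: A occurs in op(A, zero); the equation A = op(A, zero) has no finite solution.

NO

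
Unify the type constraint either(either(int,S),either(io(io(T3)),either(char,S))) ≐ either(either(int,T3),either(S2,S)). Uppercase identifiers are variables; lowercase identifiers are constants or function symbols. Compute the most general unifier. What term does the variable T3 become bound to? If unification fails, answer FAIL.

FAIL

Decompose either/2: either(int,S) ≐ either(int,T3),  either(io(io(T3)),either(char,S)) ≐ either(S2,S).
Decompose either/2: int ≐ int,  S ≐ T3.
Delete trivial equation int ≐ int.
Bind S := T3; substituting into the remaining equation gives: either(io(io(T3)),either(char,T3)) ≐ either(S2,T3).
Decompose either/2: io(io(T3)) ≐ S2,  either(char,T3) ≐ T3.
Bind S2 := io(io(T3)); no other remaining equation mentions S2.
Occurs check fails: T3 occurs in either(char,T3); the equation T3 ≐ either(char,T3) has no finite solution.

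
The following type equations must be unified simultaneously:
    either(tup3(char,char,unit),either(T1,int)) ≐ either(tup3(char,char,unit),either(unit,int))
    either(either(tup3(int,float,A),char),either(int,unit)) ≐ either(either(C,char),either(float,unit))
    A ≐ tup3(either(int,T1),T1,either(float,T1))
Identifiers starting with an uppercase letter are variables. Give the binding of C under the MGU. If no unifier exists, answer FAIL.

FAIL

Decompose either/2: tup3(char,char,unit) ≐ tup3(char,char,unit),  either(T1,int) ≐ either(unit,int).
Delete trivial equation tup3(char,char,unit) ≐ tup3(char,char,unit).
Decompose either/2: T1 ≐ unit,  int ≐ int.
Bind T1 := unit; substituting into the one remaining equation that mentions T1 gives: A ≐ tup3(either(int,unit),unit,either(float,unit)).
Delete trivial equation int ≐ int.
Decompose either/2: either(tup3(int,float,A),char) ≐ either(C,char),  either(int,unit) ≐ either(float,unit).
Decompose either/2: tup3(int,float,A) ≐ C,  char ≐ char.
Bind C := tup3(int,float,A); no other remaining equation mentions C.
Delete trivial equation char ≐ char.
Decompose either/2: int ≐ float,  unit ≐ unit.
Clash: constants int and float differ; no unifier exists.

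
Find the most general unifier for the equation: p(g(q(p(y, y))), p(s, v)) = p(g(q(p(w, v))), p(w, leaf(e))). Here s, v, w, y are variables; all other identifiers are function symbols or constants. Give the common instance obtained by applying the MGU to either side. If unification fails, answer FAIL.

p(g(q(p(leaf(e), leaf(e)))), p(leaf(e), leaf(e)))

Decompose p/2: g(q(p(y, y))) = g(q(p(w, v))),  p(s, v) = p(w, leaf(e)).
Decompose g/1: q(p(y, y)) = q(p(w, v)).
Decompose q/1: p(y, y) = p(w, v).
Decompose p/2: y = w,  y = v.
Bind y := w; substituting into the one remaining equation that mentions y gives: w = v.
Bind w := v; substituting into the remaining equation gives: p(s, v) = p(v, leaf(e)). Substituting into the earlier binding gives y := v.
Decompose p/2: s = v,  v = leaf(e).
Bind s := v; no other remaining equation mentions s.
Bind v := leaf(e). Substituting into the earlier bindings gives y := leaf(e), w := leaf(e), s := leaf(e).
Applying the MGU to either side gives p(g(q(p(leaf(e), leaf(e)))), p(leaf(e), leaf(e))).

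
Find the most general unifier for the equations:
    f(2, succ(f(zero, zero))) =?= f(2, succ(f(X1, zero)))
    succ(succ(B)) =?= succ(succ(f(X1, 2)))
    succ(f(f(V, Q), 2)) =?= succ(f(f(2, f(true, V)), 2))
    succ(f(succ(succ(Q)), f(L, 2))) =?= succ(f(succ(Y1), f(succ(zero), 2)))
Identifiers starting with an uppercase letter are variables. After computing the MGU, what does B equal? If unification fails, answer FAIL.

f(zero, 2)

Decompose f/2: 2 =?= 2,  succ(f(zero, zero)) =?= succ(f(X1, zero)).
Delete trivial equation 2 =?= 2.
Decompose succ/1: f(zero, zero) =?= f(X1, zero).
Decompose f/2: zero =?= X1,  zero =?= zero.
Bind X1 := zero; substituting into the one remaining equation that mentions X1 gives: succ(succ(B)) =?= succ(succ(f(zero, 2))).
Delete trivial equation zero =?= zero.
Decompose succ/1: succ(B) =?= succ(f(zero, 2)).
Decompose succ/1: B =?= f(zero, 2).
Bind B := f(zero, 2); no other remaining equation mentions B.
Decompose succ/1: f(f(V, Q), 2) =?= f(f(2, f(true, V)), 2).
Decompose f/2: f(V, Q) =?= f(2, f(true, V)),  2 =?= 2.
Decompose f/2: V =?= 2,  Q =?= f(true, V).
Bind V := 2; substituting into the one remaining equation that mentions V gives: Q =?= f(true, 2).
Bind Q := f(true, 2); substituting into the one remaining equation that mentions Q gives: succ(f(succ(succ(f(true, 2))), f(L, 2))) =?= succ(f(succ(Y1), f(succ(zero), 2))).
Delete trivial equation 2 =?= 2.
Decompose succ/1: f(succ(succ(f(true, 2))), f(L, 2)) =?= f(succ(Y1), f(succ(zero), 2)).
Decompose f/2: succ(succ(f(true, 2))) =?= succ(Y1),  f(L, 2) =?= f(succ(zero), 2).
Decompose succ/1: succ(f(true, 2)) =?= Y1.
Bind Y1 := succ(f(true, 2)); no other remaining equation mentions Y1.
Decompose f/2: L =?= succ(zero),  2 =?= 2.
Bind L := succ(zero); no other remaining equation mentions L.
Delete trivial equation 2 =?= 2.
MGU = { X1 ↦ zero, B ↦ f(zero, 2), V ↦ 2, Q ↦ f(true, 2), Y1 ↦ succ(f(true, 2)), L ↦ succ(zero) }, so B ↦ f(zero, 2).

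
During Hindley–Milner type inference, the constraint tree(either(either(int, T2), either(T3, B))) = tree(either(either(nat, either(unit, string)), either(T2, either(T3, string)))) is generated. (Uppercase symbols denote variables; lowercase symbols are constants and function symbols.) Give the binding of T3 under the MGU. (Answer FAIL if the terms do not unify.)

FAIL

Decompose tree/1: either(either(int, T2), either(T3, B)) = either(either(nat, either(unit, string)), either(T2, either(T3, string))).
Decompose either/2: either(int, T2) = either(nat, either(unit, string)),  either(T3, B) = either(T2, either(T3, string)).
Decompose either/2: int = nat,  T2 = either(unit, string).
Clash: constants int and nat differ; no unifier exists.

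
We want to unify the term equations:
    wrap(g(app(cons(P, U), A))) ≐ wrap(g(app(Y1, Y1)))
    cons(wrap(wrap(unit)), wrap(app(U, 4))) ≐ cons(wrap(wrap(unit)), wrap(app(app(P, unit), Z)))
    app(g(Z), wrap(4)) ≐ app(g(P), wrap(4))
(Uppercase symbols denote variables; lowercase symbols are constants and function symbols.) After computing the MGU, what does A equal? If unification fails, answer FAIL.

Decompose wrap/1: g(app(cons(P, U), A)) ≐ g(app(Y1, Y1)).
Decompose g/1: app(cons(P, U), A) ≐ app(Y1, Y1).
Decompose app/2: cons(P, U) ≐ Y1,  A ≐ Y1.
Bind Y1 := cons(P, U); substituting into the one remaining equation that mentions Y1 gives: A ≐ cons(P, U).
Bind A := cons(P, U); no other remaining equation mentions A.
Decompose cons/2: wrap(wrap(unit)) ≐ wrap(wrap(unit)),  wrap(app(U, 4)) ≐ wrap(app(app(P, unit), Z)).
Delete trivial equation wrap(wrap(unit)) ≐ wrap(wrap(unit)).
Decompose wrap/1: app(U, 4) ≐ app(app(P, unit), Z).
Decompose app/2: U ≐ app(P, unit),  4 ≐ Z.
Bind U := app(P, unit); no other remaining equation mentions U. Substituting into the earlier bindings gives Y1 := cons(P, app(P, unit)), A := cons(P, app(P, unit)).
Bind Z := 4; substituting into the remaining equation gives: app(g(4), wrap(4)) ≐ app(g(P), wrap(4)).
Decompose app/2: g(4) ≐ g(P),  wrap(4) ≐ wrap(4).
Decompose g/1: 4 ≐ P.
Bind P := 4; no other remaining equation mentions P. Substituting into the earlier bindings gives Y1 := cons(4, app(4, unit)), A := cons(4, app(4, unit)), U := app(4, unit).
Delete trivial equation wrap(4) ≐ wrap(4).
MGU = { Y1 -> cons(4, app(4, unit)), A -> cons(4, app(4, unit)), U -> app(4, unit), Z -> 4, P -> 4 }, so A -> cons(4, app(4, unit)).

cons(4, app(4, unit))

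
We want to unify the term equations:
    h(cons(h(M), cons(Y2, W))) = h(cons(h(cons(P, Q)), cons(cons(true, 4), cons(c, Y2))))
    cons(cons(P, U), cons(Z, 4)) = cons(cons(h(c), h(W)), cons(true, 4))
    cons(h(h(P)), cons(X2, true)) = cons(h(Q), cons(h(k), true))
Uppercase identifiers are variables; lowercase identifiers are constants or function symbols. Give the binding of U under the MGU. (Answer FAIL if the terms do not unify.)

Decompose h/1: cons(h(M), cons(Y2, W)) = cons(h(cons(P, Q)), cons(cons(true, 4), cons(c, Y2))).
Decompose cons/2: h(M) = h(cons(P, Q)),  cons(Y2, W) = cons(cons(true, 4), cons(c, Y2)).
Decompose h/1: M = cons(P, Q).
Bind M := cons(P, Q); no other remaining equation mentions M.
Decompose cons/2: Y2 = cons(true, 4),  W = cons(c, Y2).
Bind Y2 := cons(true, 4); substituting into the one remaining equation that mentions Y2 gives: W = cons(c, cons(true, 4)).
Bind W := cons(c, cons(true, 4)); substituting into the one remaining equation that mentions W gives: cons(cons(P, U), cons(Z, 4)) = cons(cons(h(c), h(cons(c, cons(true, 4)))), cons(true, 4)).
Decompose cons/2: cons(P, U) = cons(h(c), h(cons(c, cons(true, 4)))),  cons(Z, 4) = cons(true, 4).
Decompose cons/2: P = h(c),  U = h(cons(c, cons(true, 4))).
Bind P := h(c); substituting into the one remaining equation that mentions P gives: cons(h(h(h(c))), cons(X2, true)) = cons(h(Q), cons(h(k), true)). Substituting into the earlier binding gives M := cons(h(c), Q).
Bind U := h(cons(c, cons(true, 4))); no other remaining equation mentions U.
Decompose cons/2: Z = true,  4 = 4.
Bind Z := true; no other remaining equation mentions Z.
Delete trivial equation 4 = 4.
Decompose cons/2: h(h(h(c))) = h(Q),  cons(X2, true) = cons(h(k), true).
Decompose h/1: h(h(c)) = Q.
Bind Q := h(h(c)); no other remaining equation mentions Q. Substituting into the earlier binding gives M := cons(h(c), h(h(c))).
Decompose cons/2: X2 = h(k),  true = true.
Bind X2 := h(k); no other remaining equation mentions X2.
Delete trivial equation true = true.
MGU = { M -> cons(h(c), h(h(c))), Y2 -> cons(true, 4), W -> cons(c, cons(true, 4)), P -> h(c), U -> h(cons(c, cons(true, 4))), Z -> true, Q -> h(h(c)), X2 -> h(k) }, so U -> h(cons(c, cons(true, 4))).

h(cons(c, cons(true, 4)))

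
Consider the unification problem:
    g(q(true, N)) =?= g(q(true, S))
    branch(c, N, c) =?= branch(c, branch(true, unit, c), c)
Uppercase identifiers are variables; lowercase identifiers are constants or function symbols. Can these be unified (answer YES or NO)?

Decompose g/1: q(true, N) =?= q(true, S).
Decompose q/2: true =?= true,  N =?= S.
Delete trivial equation true =?= true.
Bind N := S; substituting into the remaining equation gives: branch(c, S, c) =?= branch(c, branch(true, unit, c), c).
Decompose branch/3: c =?= c,  S =?= branch(true, unit, c),  c =?= c.
Delete trivial equation c =?= c.
Bind S := branch(true, unit, c); no other remaining equation mentions S. Substituting into the earlier binding gives N := branch(true, unit, c).
Delete trivial equation c =?= c.
No equations remain and no clash or occurs-check failure arose, so a unifier exists.

YES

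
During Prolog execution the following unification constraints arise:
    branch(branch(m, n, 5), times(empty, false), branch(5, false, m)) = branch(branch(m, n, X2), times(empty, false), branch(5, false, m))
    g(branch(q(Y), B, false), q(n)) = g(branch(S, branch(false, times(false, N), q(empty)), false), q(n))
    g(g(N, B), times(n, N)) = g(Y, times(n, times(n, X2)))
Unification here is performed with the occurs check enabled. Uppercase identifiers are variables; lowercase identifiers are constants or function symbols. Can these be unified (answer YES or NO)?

YES

Decompose branch/3: branch(m, n, 5) = branch(m, n, X2),  times(empty, false) = times(empty, false),  branch(5, false, m) = branch(5, false, m).
Decompose branch/3: m = m,  n = n,  5 = X2.
Delete trivial equation m = m.
Delete trivial equation n = n.
Bind X2 := 5; substituting into the one remaining equation that mentions X2 gives: g(g(N, B), times(n, N)) = g(Y, times(n, times(n, 5))).
Delete trivial equation times(empty, false) = times(empty, false).
Delete trivial equation branch(5, false, m) = branch(5, false, m).
Decompose g/2: branch(q(Y), B, false) = branch(S, branch(false, times(false, N), q(empty)), false),  q(n) = q(n).
Decompose branch/3: q(Y) = S,  B = branch(false, times(false, N), q(empty)),  false = false.
Bind S := q(Y); no other remaining equation mentions S.
Bind B := branch(false, times(false, N), q(empty)); substituting into the one remaining equation that mentions B gives: g(g(N, branch(false, times(false, N), q(empty))), times(n, N)) = g(Y, times(n, times(n, 5))).
Delete trivial equation false = false.
Delete trivial equation q(n) = q(n).
Decompose g/2: g(N, branch(false, times(false, N), q(empty))) = Y,  times(n, N) = times(n, times(n, 5)).
Bind Y := g(N, branch(false, times(false, N), q(empty))); no other remaining equation mentions Y. Substituting into the earlier binding gives S := q(g(N, branch(false, times(false, N), q(empty)))).
Decompose times/2: n = n,  N = times(n, 5).
Delete trivial equation n = n.
Bind N := times(n, 5). Substituting into the earlier bindings gives S := q(g(times(n, 5), branch(false, times(false, times(n, 5)), q(empty)))), B := branch(false, times(false, times(n, 5)), q(empty)), Y := g(times(n, 5), branch(false, times(false, times(n, 5)), q(empty))).
No equations remain and no clash or occurs-check failure arose, so a unifier exists.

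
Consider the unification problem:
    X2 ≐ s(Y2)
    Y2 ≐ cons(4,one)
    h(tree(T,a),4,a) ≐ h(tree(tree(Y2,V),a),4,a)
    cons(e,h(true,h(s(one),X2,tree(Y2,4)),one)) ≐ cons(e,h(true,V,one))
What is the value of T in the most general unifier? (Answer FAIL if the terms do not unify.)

Bind X2 := s(Y2); substituting into the one remaining equation that mentions X2 gives: cons(e,h(true,h(s(one),s(Y2),tree(Y2,4)),one)) ≐ cons(e,h(true,V,one)).
Bind Y2 := cons(4,one); substituting into the remaining equations gives: h(tree(T,a),4,a) ≐ h(tree(tree(cons(4,one),V),a),4,a),  cons(e,h(true,h(s(one),s(cons(4,one)),tree(cons(4,one),4)),one)) ≐ cons(e,h(true,V,one)). Substituting into the earlier binding gives X2 := s(cons(4,one)).
Decompose h/3: tree(T,a) ≐ tree(tree(cons(4,one),V),a),  4 ≐ 4,  a ≐ a.
Decompose tree/2: T ≐ tree(cons(4,one),V),  a ≐ a.
Bind T := tree(cons(4,one),V); no other remaining equation mentions T.
Delete trivial equation a ≐ a.
Delete trivial equation 4 ≐ 4.
Delete trivial equation a ≐ a.
Decompose cons/2: e ≐ e,  h(true,h(s(one),s(cons(4,one)),tree(cons(4,one),4)),one) ≐ h(true,V,one).
Delete trivial equation e ≐ e.
Decompose h/3: true ≐ true,  h(s(one),s(cons(4,one)),tree(cons(4,one),4)) ≐ V,  one ≐ one.
Delete trivial equation true ≐ true.
Bind V := h(s(one),s(cons(4,one)),tree(cons(4,one),4)); no other remaining equation mentions V. Substituting into the earlier binding gives T := tree(cons(4,one),h(s(one),s(cons(4,one)),tree(cons(4,one),4))).
Delete trivial equation one ≐ one.
MGU = { X2 := s(cons(4,one)), Y2 := cons(4,one), T := tree(cons(4,one),h(s(one),s(cons(4,one)),tree(cons(4,one),4))), V := h(s(one),s(cons(4,one)),tree(cons(4,one),4)) }, so T := tree(cons(4,one),h(s(one),s(cons(4,one)),tree(cons(4,one),4))).

tree(cons(4,one),h(s(one),s(cons(4,one)),tree(cons(4,one),4)))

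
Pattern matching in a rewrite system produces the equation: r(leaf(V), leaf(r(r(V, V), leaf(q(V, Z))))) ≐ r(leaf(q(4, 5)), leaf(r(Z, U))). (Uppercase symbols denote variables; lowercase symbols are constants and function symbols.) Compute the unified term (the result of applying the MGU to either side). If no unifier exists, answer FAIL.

r(leaf(q(4, 5)), leaf(r(r(q(4, 5), q(4, 5)), leaf(q(q(4, 5), r(q(4, 5), q(4, 5)))))))

Decompose r/2: leaf(V) ≐ leaf(q(4, 5)),  leaf(r(r(V, V), leaf(q(V, Z)))) ≐ leaf(r(Z, U)).
Decompose leaf/1: V ≐ q(4, 5).
Bind V := q(4, 5); substituting into the remaining equation gives: leaf(r(r(q(4, 5), q(4, 5)), leaf(q(q(4, 5), Z)))) ≐ leaf(r(Z, U)).
Decompose leaf/1: r(r(q(4, 5), q(4, 5)), leaf(q(q(4, 5), Z))) ≐ r(Z, U).
Decompose r/2: r(q(4, 5), q(4, 5)) ≐ Z,  leaf(q(q(4, 5), Z)) ≐ U.
Bind Z := r(q(4, 5), q(4, 5)); substituting into the remaining equation gives: leaf(q(q(4, 5), r(q(4, 5), q(4, 5)))) ≐ U.
Bind U := leaf(q(q(4, 5), r(q(4, 5), q(4, 5)))).
Applying the MGU to either side gives r(leaf(q(4, 5)), leaf(r(r(q(4, 5), q(4, 5)), leaf(q(q(4, 5), r(q(4, 5), q(4, 5))))))).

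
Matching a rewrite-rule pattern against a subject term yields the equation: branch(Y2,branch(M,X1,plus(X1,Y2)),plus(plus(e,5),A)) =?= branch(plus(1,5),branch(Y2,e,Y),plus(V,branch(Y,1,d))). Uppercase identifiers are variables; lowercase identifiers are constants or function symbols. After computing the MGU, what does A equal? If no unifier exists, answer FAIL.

branch(plus(e,plus(1,5)),1,d)

Decompose branch/3: Y2 =?= plus(1,5),  branch(M,X1,plus(X1,Y2)) =?= branch(Y2,e,Y),  plus(plus(e,5),A) =?= plus(V,branch(Y,1,d)).
Bind Y2 := plus(1,5); substituting into the one remaining equation that mentions Y2 gives: branch(M,X1,plus(X1,plus(1,5))) =?= branch(plus(1,5),e,Y).
Decompose branch/3: M =?= plus(1,5),  X1 =?= e,  plus(X1,plus(1,5)) =?= Y.
Bind M := plus(1,5); no other remaining equation mentions M.
Bind X1 := e; substituting into the one remaining equation that mentions X1 gives: plus(e,plus(1,5)) =?= Y.
Bind Y := plus(e,plus(1,5)); substituting into the remaining equation gives: plus(plus(e,5),A) =?= plus(V,branch(plus(e,plus(1,5)),1,d)).
Decompose plus/2: plus(e,5) =?= V,  A =?= branch(plus(e,plus(1,5)),1,d).
Bind V := plus(e,5); no other remaining equation mentions V.
Bind A := branch(plus(e,plus(1,5)),1,d).
MGU = { Y2 -> plus(1,5), M -> plus(1,5), X1 -> e, Y -> plus(e,plus(1,5)), V -> plus(e,5), A -> branch(plus(e,plus(1,5)),1,d) }, so A -> branch(plus(e,plus(1,5)),1,d).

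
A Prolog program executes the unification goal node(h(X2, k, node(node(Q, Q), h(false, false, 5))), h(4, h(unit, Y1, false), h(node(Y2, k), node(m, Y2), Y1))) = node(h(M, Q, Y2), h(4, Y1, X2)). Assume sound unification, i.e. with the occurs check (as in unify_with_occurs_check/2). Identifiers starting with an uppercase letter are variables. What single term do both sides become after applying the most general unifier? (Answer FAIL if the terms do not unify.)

FAIL

Decompose node/2: h(X2, k, node(node(Q, Q), h(false, false, 5))) = h(M, Q, Y2),  h(4, h(unit, Y1, false), h(node(Y2, k), node(m, Y2), Y1)) = h(4, Y1, X2).
Decompose h/3: X2 = M,  k = Q,  node(node(Q, Q), h(false, false, 5)) = Y2.
Bind X2 := M; substituting into the one remaining equation that mentions X2 gives: h(4, h(unit, Y1, false), h(node(Y2, k), node(m, Y2), Y1)) = h(4, Y1, M).
Bind Q := k; substituting into the one remaining equation that mentions Q gives: node(node(k, k), h(false, false, 5)) = Y2.
Bind Y2 := node(node(k, k), h(false, false, 5)); substituting into the remaining equation gives: h(4, h(unit, Y1, false), h(node(node(node(k, k), h(false, false, 5)), k), node(m, node(node(k, k), h(false, false, 5))), Y1)) = h(4, Y1, M).
Decompose h/3: 4 = 4,  h(unit, Y1, false) = Y1,  h(node(node(node(k, k), h(false, false, 5)), k), node(m, node(node(k, k), h(false, false, 5))), Y1) = M.
Delete trivial equation 4 = 4.
Occurs check fails: Y1 occurs in h(unit, Y1, false); the equation Y1 = h(unit, Y1, false) has no finite solution.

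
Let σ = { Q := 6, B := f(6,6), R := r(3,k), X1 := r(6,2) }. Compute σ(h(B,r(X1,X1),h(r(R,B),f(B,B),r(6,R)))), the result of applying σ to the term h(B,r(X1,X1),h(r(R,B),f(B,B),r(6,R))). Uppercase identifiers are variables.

h(f(6,6),r(r(6,2),r(6,2)),h(r(r(3,k),f(6,6)),f(f(6,6),f(6,6)),r(6,r(3,k))))

Replace each occurrence of B with f(6,6).
Replace each occurrence of R with r(3,k).
Replace each occurrence of X1 with r(6,2).
Result: h(f(6,6),r(r(6,2),r(6,2)),h(r(r(3,k),f(6,6)),f(f(6,6),f(6,6)),r(6,r(3,k)))).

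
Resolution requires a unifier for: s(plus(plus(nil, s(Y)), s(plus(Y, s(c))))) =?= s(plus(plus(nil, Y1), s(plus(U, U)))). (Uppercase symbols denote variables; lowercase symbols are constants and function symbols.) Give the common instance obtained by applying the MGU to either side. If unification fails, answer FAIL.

s(plus(plus(nil, s(s(c))), s(plus(s(c), s(c)))))

Decompose s/1: plus(plus(nil, s(Y)), s(plus(Y, s(c)))) =?= plus(plus(nil, Y1), s(plus(U, U))).
Decompose plus/2: plus(nil, s(Y)) =?= plus(nil, Y1),  s(plus(Y, s(c))) =?= s(plus(U, U)).
Decompose plus/2: nil =?= nil,  s(Y) =?= Y1.
Delete trivial equation nil =?= nil.
Bind Y1 := s(Y); no other remaining equation mentions Y1.
Decompose s/1: plus(Y, s(c)) =?= plus(U, U).
Decompose plus/2: Y =?= U,  s(c) =?= U.
Bind Y := U; no other remaining equation mentions Y. Substituting into the earlier binding gives Y1 := s(U).
Bind U := s(c). Substituting into the earlier bindings gives Y1 := s(s(c)), Y := s(c).
Applying the MGU to either side gives s(plus(plus(nil, s(s(c))), s(plus(s(c), s(c))))).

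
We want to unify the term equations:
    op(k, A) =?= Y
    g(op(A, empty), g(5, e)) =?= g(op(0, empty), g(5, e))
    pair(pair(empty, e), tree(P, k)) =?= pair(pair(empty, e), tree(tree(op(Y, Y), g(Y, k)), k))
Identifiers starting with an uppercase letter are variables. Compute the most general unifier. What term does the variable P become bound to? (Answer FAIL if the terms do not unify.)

Bind Y := op(k, A); substituting into the one remaining equation that mentions Y gives: pair(pair(empty, e), tree(P, k)) =?= pair(pair(empty, e), tree(tree(op(op(k, A), op(k, A)), g(op(k, A), k)), k)).
Decompose g/2: op(A, empty) =?= op(0, empty),  g(5, e) =?= g(5, e).
Decompose op/2: A =?= 0,  empty =?= empty.
Bind A := 0; substituting into the one remaining equation that mentions A gives: pair(pair(empty, e), tree(P, k)) =?= pair(pair(empty, e), tree(tree(op(op(k, 0), op(k, 0)), g(op(k, 0), k)), k)). Substituting into the earlier binding gives Y := op(k, 0).
Delete trivial equation empty =?= empty.
Delete trivial equation g(5, e) =?= g(5, e).
Decompose pair/2: pair(empty, e) =?= pair(empty, e),  tree(P, k) =?= tree(tree(op(op(k, 0), op(k, 0)), g(op(k, 0), k)), k).
Delete trivial equation pair(empty, e) =?= pair(empty, e).
Decompose tree/2: P =?= tree(op(op(k, 0), op(k, 0)), g(op(k, 0), k)),  k =?= k.
Bind P := tree(op(op(k, 0), op(k, 0)), g(op(k, 0), k)); no other remaining equation mentions P.
Delete trivial equation k =?= k.
MGU = { Y := op(k, 0), A := 0, P := tree(op(op(k, 0), op(k, 0)), g(op(k, 0), k)) }, so P := tree(op(op(k, 0), op(k, 0)), g(op(k, 0), k)).

tree(op(op(k, 0), op(k, 0)), g(op(k, 0), k))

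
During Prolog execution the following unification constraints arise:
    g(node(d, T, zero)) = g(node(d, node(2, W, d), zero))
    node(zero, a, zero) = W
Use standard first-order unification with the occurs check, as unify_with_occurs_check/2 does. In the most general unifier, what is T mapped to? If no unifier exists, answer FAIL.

node(2, node(zero, a, zero), d)

Decompose g/1: node(d, T, zero) = node(d, node(2, W, d), zero).
Decompose node/3: d = d,  T = node(2, W, d),  zero = zero.
Delete trivial equation d = d.
Bind T := node(2, W, d); no other remaining equation mentions T.
Delete trivial equation zero = zero.
Bind W := node(zero, a, zero). Substituting into the earlier binding gives T := node(2, node(zero, a, zero), d).
MGU = { T = node(2, node(zero, a, zero), d), W = node(zero, a, zero) }, so T = node(2, node(zero, a, zero), d).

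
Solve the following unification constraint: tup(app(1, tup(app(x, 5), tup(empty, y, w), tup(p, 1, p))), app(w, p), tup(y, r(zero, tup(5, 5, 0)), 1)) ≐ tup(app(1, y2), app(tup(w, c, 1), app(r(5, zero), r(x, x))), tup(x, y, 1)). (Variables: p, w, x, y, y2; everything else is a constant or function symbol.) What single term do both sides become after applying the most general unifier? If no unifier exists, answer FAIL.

Decompose tup/3: app(1, tup(app(x, 5), tup(empty, y, w), tup(p, 1, p))) ≐ app(1, y2),  app(w, p) ≐ app(tup(w, c, 1), app(r(5, zero), r(x, x))),  tup(y, r(zero, tup(5, 5, 0)), 1) ≐ tup(x, y, 1).
Decompose app/2: 1 ≐ 1,  tup(app(x, 5), tup(empty, y, w), tup(p, 1, p)) ≐ y2.
Delete trivial equation 1 ≐ 1.
Bind y2 := tup(app(x, 5), tup(empty, y, w), tup(p, 1, p)); no other remaining equation mentions y2.
Decompose app/2: w ≐ tup(w, c, 1),  p ≐ app(r(5, zero), r(x, x)).
Occurs check fails: w occurs in tup(w, c, 1); the equation w ≐ tup(w, c, 1) has no finite solution.

FAIL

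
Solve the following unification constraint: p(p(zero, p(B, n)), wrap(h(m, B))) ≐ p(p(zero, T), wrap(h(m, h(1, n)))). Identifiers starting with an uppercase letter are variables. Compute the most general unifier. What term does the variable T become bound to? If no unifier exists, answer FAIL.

p(h(1, n), n)

Decompose p/2: p(zero, p(B, n)) ≐ p(zero, T),  wrap(h(m, B)) ≐ wrap(h(m, h(1, n))).
Decompose p/2: zero ≐ zero,  p(B, n) ≐ T.
Delete trivial equation zero ≐ zero.
Bind T := p(B, n); no other remaining equation mentions T.
Decompose wrap/1: h(m, B) ≐ h(m, h(1, n)).
Decompose h/2: m ≐ m,  B ≐ h(1, n).
Delete trivial equation m ≐ m.
Bind B := h(1, n). Substituting into the earlier binding gives T := p(h(1, n), n).
MGU = { T -> p(h(1, n), n), B -> h(1, n) }, so T -> p(h(1, n), n).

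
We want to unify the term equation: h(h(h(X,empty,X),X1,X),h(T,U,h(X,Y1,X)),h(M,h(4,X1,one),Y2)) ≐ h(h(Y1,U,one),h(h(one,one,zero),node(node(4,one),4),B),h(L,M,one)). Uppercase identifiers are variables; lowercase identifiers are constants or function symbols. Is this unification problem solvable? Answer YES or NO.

Decompose h/3: h(h(X,empty,X),X1,X) ≐ h(Y1,U,one),  h(T,U,h(X,Y1,X)) ≐ h(h(one,one,zero),node(node(4,one),4),B),  h(M,h(4,X1,one),Y2) ≐ h(L,M,one).
Decompose h/3: h(X,empty,X) ≐ Y1,  X1 ≐ U,  X ≐ one.
Bind Y1 := h(X,empty,X); substituting into the one remaining equation that mentions Y1 gives: h(T,U,h(X,h(X,empty,X),X)) ≐ h(h(one,one,zero),node(node(4,one),4),B).
Bind X1 := U; substituting into the one remaining equation that mentions X1 gives: h(M,h(4,U,one),Y2) ≐ h(L,M,one).
Bind X := one; substituting into the one remaining equation that mentions X gives: h(T,U,h(one,h(one,empty,one),one)) ≐ h(h(one,one,zero),node(node(4,one),4),B). Substituting into the earlier binding gives Y1 := h(one,empty,one).
Decompose h/3: T ≐ h(one,one,zero),  U ≐ node(node(4,one),4),  h(one,h(one,empty,one),one) ≐ B.
Bind T := h(one,one,zero); no other remaining equation mentions T.
Bind U := node(node(4,one),4); substituting into the one remaining equation that mentions U gives: h(M,h(4,node(node(4,one),4),one),Y2) ≐ h(L,M,one). Substituting into the earlier binding gives X1 := node(node(4,one),4).
Bind B := h(one,h(one,empty,one),one); no other remaining equation mentions B.
Decompose h/3: M ≐ L,  h(4,node(node(4,one),4),one) ≐ M,  Y2 ≐ one.
Bind M := L; substituting into the one remaining equation that mentions M gives: h(4,node(node(4,one),4),one) ≐ L.
Bind L := h(4,node(node(4,one),4),one); no other remaining equation mentions L. Substituting into the earlier binding gives M := h(4,node(node(4,one),4),one).
Bind Y2 := one.
No equations remain and no clash or occurs-check failure arose, so a unifier exists.

YES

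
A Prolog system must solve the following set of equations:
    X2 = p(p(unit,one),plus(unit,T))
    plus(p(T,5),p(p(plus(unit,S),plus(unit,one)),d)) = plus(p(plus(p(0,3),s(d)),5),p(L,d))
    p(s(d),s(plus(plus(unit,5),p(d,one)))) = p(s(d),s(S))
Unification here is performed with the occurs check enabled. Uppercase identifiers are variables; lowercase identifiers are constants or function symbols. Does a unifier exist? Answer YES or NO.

Bind X2 := p(p(unit,one),plus(unit,T)); no other remaining equation mentions X2.
Decompose plus/2: p(T,5) = p(plus(p(0,3),s(d)),5),  p(p(plus(unit,S),plus(unit,one)),d) = p(L,d).
Decompose p/2: T = plus(p(0,3),s(d)),  5 = 5.
Bind T := plus(p(0,3),s(d)); no other remaining equation mentions T. Substituting into the earlier binding gives X2 := p(p(unit,one),plus(unit,plus(p(0,3),s(d)))).
Delete trivial equation 5 = 5.
Decompose p/2: p(plus(unit,S),plus(unit,one)) = L,  d = d.
Bind L := p(plus(unit,S),plus(unit,one)); no other remaining equation mentions L.
Delete trivial equation d = d.
Decompose p/2: s(d) = s(d),  s(plus(plus(unit,5),p(d,one))) = s(S).
Delete trivial equation s(d) = s(d).
Decompose s/1: plus(plus(unit,5),p(d,one)) = S.
Bind S := plus(plus(unit,5),p(d,one)). Substituting into the earlier binding gives L := p(plus(unit,plus(plus(unit,5),p(d,one))),plus(unit,one)).
No equations remain and no clash or occurs-check failure arose, so a unifier exists.

YES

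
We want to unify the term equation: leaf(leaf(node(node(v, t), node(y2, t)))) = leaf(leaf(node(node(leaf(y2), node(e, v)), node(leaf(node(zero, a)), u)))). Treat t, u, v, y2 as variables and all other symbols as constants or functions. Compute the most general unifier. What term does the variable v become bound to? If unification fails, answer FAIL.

leaf(leaf(node(zero, a)))

Decompose leaf/1: leaf(node(node(v, t), node(y2, t))) = leaf(node(node(leaf(y2), node(e, v)), node(leaf(node(zero, a)), u))).
Decompose leaf/1: node(node(v, t), node(y2, t)) = node(node(leaf(y2), node(e, v)), node(leaf(node(zero, a)), u)).
Decompose node/2: node(v, t) = node(leaf(y2), node(e, v)),  node(y2, t) = node(leaf(node(zero, a)), u).
Decompose node/2: v = leaf(y2),  t = node(e, v).
Bind v := leaf(y2); substituting into the one remaining equation that mentions v gives: t = node(e, leaf(y2)).
Bind t := node(e, leaf(y2)); substituting into the remaining equation gives: node(y2, node(e, leaf(y2))) = node(leaf(node(zero, a)), u).
Decompose node/2: y2 = leaf(node(zero, a)),  node(e, leaf(y2)) = u.
Bind y2 := leaf(node(zero, a)); substituting into the remaining equation gives: node(e, leaf(leaf(node(zero, a)))) = u. Substituting into the earlier bindings gives v := leaf(leaf(node(zero, a))), t := node(e, leaf(leaf(node(zero, a)))).
Bind u := node(e, leaf(leaf(node(zero, a)))).
MGU = { v := leaf(leaf(node(zero, a))), t := node(e, leaf(leaf(node(zero, a)))), y2 := leaf(node(zero, a)), u := node(e, leaf(leaf(node(zero, a)))) }, so v := leaf(leaf(node(zero, a))).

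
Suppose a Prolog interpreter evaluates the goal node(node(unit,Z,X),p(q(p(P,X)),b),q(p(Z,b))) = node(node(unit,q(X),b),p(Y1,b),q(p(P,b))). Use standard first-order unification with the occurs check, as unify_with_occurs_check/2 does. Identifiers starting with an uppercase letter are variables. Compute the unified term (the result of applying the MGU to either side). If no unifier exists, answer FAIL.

Decompose node/3: node(unit,Z,X) = node(unit,q(X),b),  p(q(p(P,X)),b) = p(Y1,b),  q(p(Z,b)) = q(p(P,b)).
Decompose node/3: unit = unit,  Z = q(X),  X = b.
Delete trivial equation unit = unit.
Bind Z := q(X); substituting into the one remaining equation that mentions Z gives: q(p(q(X),b)) = q(p(P,b)).
Bind X := b; substituting into the remaining equations gives: p(q(p(P,b)),b) = p(Y1,b),  q(p(q(b),b)) = q(p(P,b)). Substituting into the earlier binding gives Z := q(b).
Decompose p/2: q(p(P,b)) = Y1,  b = b.
Bind Y1 := q(p(P,b)); no other remaining equation mentions Y1.
Delete trivial equation b = b.
Decompose q/1: p(q(b),b) = p(P,b).
Decompose p/2: q(b) = P,  b = b.
Bind P := q(b); no other remaining equation mentions P. Substituting into the earlier binding gives Y1 := q(p(q(b),b)).
Delete trivial equation b = b.
Applying the MGU to either side gives node(node(unit,q(b),b),p(q(p(q(b),b)),b),q(p(q(b),b))).

node(node(unit,q(b),b),p(q(p(q(b),b)),b),q(p(q(b),b)))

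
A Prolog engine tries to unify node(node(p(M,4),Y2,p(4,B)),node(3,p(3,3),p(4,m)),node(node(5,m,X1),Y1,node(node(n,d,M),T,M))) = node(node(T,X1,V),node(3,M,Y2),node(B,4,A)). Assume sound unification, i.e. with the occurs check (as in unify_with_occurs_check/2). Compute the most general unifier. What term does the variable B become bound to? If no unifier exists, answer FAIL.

node(5,m,p(4,m))

Decompose node/3: node(p(M,4),Y2,p(4,B)) = node(T,X1,V),  node(3,p(3,3),p(4,m)) = node(3,M,Y2),  node(node(5,m,X1),Y1,node(node(n,d,M),T,M)) = node(B,4,A).
Decompose node/3: p(M,4) = T,  Y2 = X1,  p(4,B) = V.
Bind T := p(M,4); substituting into the one remaining equation that mentions T gives: node(node(5,m,X1),Y1,node(node(n,d,M),p(M,4),M)) = node(B,4,A).
Bind Y2 := X1; substituting into the one remaining equation that mentions Y2 gives: node(3,p(3,3),p(4,m)) = node(3,M,X1).
Bind V := p(4,B); no other remaining equation mentions V.
Decompose node/3: 3 = 3,  p(3,3) = M,  p(4,m) = X1.
Delete trivial equation 3 = 3.
Bind M := p(3,3); substituting into the one remaining equation that mentions M gives: node(node(5,m,X1),Y1,node(node(n,d,p(3,3)),p(p(3,3),4),p(3,3))) = node(B,4,A). Substituting into the earlier binding gives T := p(p(3,3),4).
Bind X1 := p(4,m); substituting into the remaining equation gives: node(node(5,m,p(4,m)),Y1,node(node(n,d,p(3,3)),p(p(3,3),4),p(3,3))) = node(B,4,A). Substituting into the earlier binding gives Y2 := p(4,m).
Decompose node/3: node(5,m,p(4,m)) = B,  Y1 = 4,  node(node(n,d,p(3,3)),p(p(3,3),4),p(3,3)) = A.
Bind B := node(5,m,p(4,m)); no other remaining equation mentions B. Substituting into the earlier binding gives V := p(4,node(5,m,p(4,m))).
Bind Y1 := 4; no other remaining equation mentions Y1.
Bind A := node(node(n,d,p(3,3)),p(p(3,3),4),p(3,3)).
MGU = { T ↦ p(p(3,3),4), Y2 ↦ p(4,m), V ↦ p(4,node(5,m,p(4,m))), M ↦ p(3,3), X1 ↦ p(4,m), B ↦ node(5,m,p(4,m)), Y1 ↦ 4, A ↦ node(node(n,d,p(3,3)),p(p(3,3),4),p(3,3)) }, so B ↦ node(5,m,p(4,m)).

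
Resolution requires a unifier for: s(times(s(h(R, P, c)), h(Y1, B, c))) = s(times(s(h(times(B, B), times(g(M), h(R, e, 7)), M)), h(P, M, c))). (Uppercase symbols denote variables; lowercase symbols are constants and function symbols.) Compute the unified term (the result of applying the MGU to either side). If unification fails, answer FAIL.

s(times(s(h(times(c, c), times(g(c), h(times(c, c), e, 7)), c)), h(times(g(c), h(times(c, c), e, 7)), c, c)))

Decompose s/1: times(s(h(R, P, c)), h(Y1, B, c)) = times(s(h(times(B, B), times(g(M), h(R, e, 7)), M)), h(P, M, c)).
Decompose times/2: s(h(R, P, c)) = s(h(times(B, B), times(g(M), h(R, e, 7)), M)),  h(Y1, B, c) = h(P, M, c).
Decompose s/1: h(R, P, c) = h(times(B, B), times(g(M), h(R, e, 7)), M).
Decompose h/3: R = times(B, B),  P = times(g(M), h(R, e, 7)),  c = M.
Bind R := times(B, B); substituting into the one remaining equation that mentions R gives: P = times(g(M), h(times(B, B), e, 7)).
Bind P := times(g(M), h(times(B, B), e, 7)); substituting into the one remaining equation that mentions P gives: h(Y1, B, c) = h(times(g(M), h(times(B, B), e, 7)), M, c).
Bind M := c; substituting into the remaining equation gives: h(Y1, B, c) = h(times(g(c), h(times(B, B), e, 7)), c, c). Substituting into the earlier binding gives P := times(g(c), h(times(B, B), e, 7)).
Decompose h/3: Y1 = times(g(c), h(times(B, B), e, 7)),  B = c,  c = c.
Bind Y1 := times(g(c), h(times(B, B), e, 7)); no other remaining equation mentions Y1.
Bind B := c; no other remaining equation mentions B. Substituting into the earlier bindings gives R := times(c, c), P := times(g(c), h(times(c, c), e, 7)), Y1 := times(g(c), h(times(c, c), e, 7)).
Delete trivial equation c = c.
Applying the MGU to either side gives s(times(s(h(times(c, c), times(g(c), h(times(c, c), e, 7)), c)), h(times(g(c), h(times(c, c), e, 7)), c, c))).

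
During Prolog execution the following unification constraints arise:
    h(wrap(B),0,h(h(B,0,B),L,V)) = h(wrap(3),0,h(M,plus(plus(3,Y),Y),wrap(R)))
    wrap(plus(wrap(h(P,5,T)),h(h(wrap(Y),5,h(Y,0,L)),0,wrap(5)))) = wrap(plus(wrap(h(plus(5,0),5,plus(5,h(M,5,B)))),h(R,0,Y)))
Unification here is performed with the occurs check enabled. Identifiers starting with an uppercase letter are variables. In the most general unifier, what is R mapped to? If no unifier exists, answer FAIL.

Decompose h/3: wrap(B) = wrap(3),  0 = 0,  h(h(B,0,B),L,V) = h(M,plus(plus(3,Y),Y),wrap(R)).
Decompose wrap/1: B = 3.
Bind B := 3; substituting into the 2 remaining equations that mention B gives: h(h(3,0,3),L,V) = h(M,plus(plus(3,Y),Y),wrap(R)),  wrap(plus(wrap(h(P,5,T)),h(h(wrap(Y),5,h(Y,0,L)),0,wrap(5)))) = wrap(plus(wrap(h(plus(5,0),5,plus(5,h(M,5,3)))),h(R,0,Y))).
Delete trivial equation 0 = 0.
Decompose h/3: h(3,0,3) = M,  L = plus(plus(3,Y),Y),  V = wrap(R).
Bind M := h(3,0,3); substituting into the one remaining equation that mentions M gives: wrap(plus(wrap(h(P,5,T)),h(h(wrap(Y),5,h(Y,0,L)),0,wrap(5)))) = wrap(plus(wrap(h(plus(5,0),5,plus(5,h(h(3,0,3),5,3)))),h(R,0,Y))).
Bind L := plus(plus(3,Y),Y); substituting into the one remaining equation that mentions L gives: wrap(plus(wrap(h(P,5,T)),h(h(wrap(Y),5,h(Y,0,plus(plus(3,Y),Y))),0,wrap(5)))) = wrap(plus(wrap(h(plus(5,0),5,plus(5,h(h(3,0,3),5,3)))),h(R,0,Y))).
Bind V := wrap(R); no other remaining equation mentions V.
Decompose wrap/1: plus(wrap(h(P,5,T)),h(h(wrap(Y),5,h(Y,0,plus(plus(3,Y),Y))),0,wrap(5))) = plus(wrap(h(plus(5,0),5,plus(5,h(h(3,0,3),5,3)))),h(R,0,Y)).
Decompose plus/2: wrap(h(P,5,T)) = wrap(h(plus(5,0),5,plus(5,h(h(3,0,3),5,3)))),  h(h(wrap(Y),5,h(Y,0,plus(plus(3,Y),Y))),0,wrap(5)) = h(R,0,Y).
Decompose wrap/1: h(P,5,T) = h(plus(5,0),5,plus(5,h(h(3,0,3),5,3))).
Decompose h/3: P = plus(5,0),  5 = 5,  T = plus(5,h(h(3,0,3),5,3)).
Bind P := plus(5,0); no other remaining equation mentions P.
Delete trivial equation 5 = 5.
Bind T := plus(5,h(h(3,0,3),5,3)); no other remaining equation mentions T.
Decompose h/3: h(wrap(Y),5,h(Y,0,plus(plus(3,Y),Y))) = R,  0 = 0,  wrap(5) = Y.
Bind R := h(wrap(Y),5,h(Y,0,plus(plus(3,Y),Y))); no other remaining equation mentions R. Substituting into the earlier binding gives V := wrap(h(wrap(Y),5,h(Y,0,plus(plus(3,Y),Y)))).
Delete trivial equation 0 = 0.
Bind Y := wrap(5). Substituting into the earlier bindings gives L := plus(plus(3,wrap(5)),wrap(5)), V := wrap(h(wrap(wrap(5)),5,h(wrap(5),0,plus(plus(3,wrap(5)),wrap(5))))), R := h(wrap(wrap(5)),5,h(wrap(5),0,plus(plus(3,wrap(5)),wrap(5)))).
MGU = { B -> 3, M -> h(3,0,3), L -> plus(plus(3,wrap(5)),wrap(5)), V -> wrap(h(wrap(wrap(5)),5,h(wrap(5),0,plus(plus(3,wrap(5)),wrap(5))))), P -> plus(5,0), T -> plus(5,h(h(3,0,3),5,3)), R -> h(wrap(wrap(5)),5,h(wrap(5),0,plus(plus(3,wrap(5)),wrap(5)))), Y -> wrap(5) }, so R -> h(wrap(wrap(5)),5,h(wrap(5),0,plus(plus(3,wrap(5)),wrap(5)))).

h(wrap(wrap(5)),5,h(wrap(5),0,plus(plus(3,wrap(5)),wrap(5))))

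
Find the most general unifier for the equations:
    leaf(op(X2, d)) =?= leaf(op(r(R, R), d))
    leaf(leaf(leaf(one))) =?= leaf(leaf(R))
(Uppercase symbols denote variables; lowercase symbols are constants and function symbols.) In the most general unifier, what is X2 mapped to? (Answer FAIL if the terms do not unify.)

Decompose leaf/1: op(X2, d) =?= op(r(R, R), d).
Decompose op/2: X2 =?= r(R, R),  d =?= d.
Bind X2 := r(R, R); no other remaining equation mentions X2.
Delete trivial equation d =?= d.
Decompose leaf/1: leaf(leaf(one)) =?= leaf(R).
Decompose leaf/1: leaf(one) =?= R.
Bind R := leaf(one). Substituting into the earlier binding gives X2 := r(leaf(one), leaf(one)).
MGU = { X2 := r(leaf(one), leaf(one)), R := leaf(one) }, so X2 := r(leaf(one), leaf(one)).

r(leaf(one), leaf(one))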